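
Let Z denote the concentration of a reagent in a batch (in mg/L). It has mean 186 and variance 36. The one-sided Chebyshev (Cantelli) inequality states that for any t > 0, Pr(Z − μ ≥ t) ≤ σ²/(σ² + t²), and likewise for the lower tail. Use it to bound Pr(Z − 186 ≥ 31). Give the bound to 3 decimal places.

Here σ² = 36 and t = 31, so σ² + t² = 997.
Cantelli's bound: 36/997 = 0.0361.

0.036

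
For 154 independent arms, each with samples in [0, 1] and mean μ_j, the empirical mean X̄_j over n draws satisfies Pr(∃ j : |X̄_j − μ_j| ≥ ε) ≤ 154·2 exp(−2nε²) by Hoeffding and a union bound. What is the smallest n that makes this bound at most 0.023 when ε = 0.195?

125

Need 2·154·exp(−2nε²) ≤ 0.023, i.e. exp(−2nε²) ≤ 0.023/308.
So 2nε² ≥ ln(308/0.023) = 9.502361.
Hence n ≥ 9.502361/(2·0.195²) = 124.949.
The smallest integer n is 125.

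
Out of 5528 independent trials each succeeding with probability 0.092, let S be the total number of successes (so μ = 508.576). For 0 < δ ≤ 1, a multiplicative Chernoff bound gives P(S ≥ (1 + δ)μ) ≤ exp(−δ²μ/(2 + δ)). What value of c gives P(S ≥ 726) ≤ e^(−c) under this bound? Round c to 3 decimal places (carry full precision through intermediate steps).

38.291

Write 726 = (1 + δ)μ, so δ = 726/508.576 − 1 = 0.4275153…
Then the exponent is δ²μ/(2 + δ) = (726 − μ)² / (μ·(2 + δ)) = 38.291037.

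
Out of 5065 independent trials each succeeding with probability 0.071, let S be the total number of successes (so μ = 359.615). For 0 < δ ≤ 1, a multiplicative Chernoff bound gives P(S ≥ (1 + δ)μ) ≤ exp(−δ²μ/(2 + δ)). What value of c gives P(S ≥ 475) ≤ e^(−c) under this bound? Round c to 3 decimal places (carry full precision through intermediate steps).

Write 475 = (1 + δ)μ, so δ = 475/359.615 − 1 = 0.320857…
Then the exponent is δ²μ/(2 + δ) = (475 − μ)² / (μ·(2 + δ)) = 15.951904.

15.952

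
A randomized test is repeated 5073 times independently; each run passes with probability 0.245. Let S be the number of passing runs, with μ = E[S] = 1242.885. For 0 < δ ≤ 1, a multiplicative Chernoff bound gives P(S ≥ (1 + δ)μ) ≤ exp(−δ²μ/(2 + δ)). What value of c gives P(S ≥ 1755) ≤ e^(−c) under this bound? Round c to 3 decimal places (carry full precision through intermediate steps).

87.482

Write 1755 = (1 + δ)μ, so δ = 1755/1242.885 − 1 = 0.4120373…
Then the exponent is δ²μ/(2 + δ) = (1755 − μ)² / (μ·(2 + δ)) = 87.482266.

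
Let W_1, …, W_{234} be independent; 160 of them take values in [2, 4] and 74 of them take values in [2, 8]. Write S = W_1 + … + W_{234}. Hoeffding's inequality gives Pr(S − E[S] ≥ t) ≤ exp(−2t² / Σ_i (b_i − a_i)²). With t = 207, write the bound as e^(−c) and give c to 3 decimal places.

25.938

Σ(b_i − a_i)² = 160·2² + 74·6² = 3304.
c = 2t² / 3304 = 2·207² / 3304 = 25.9377.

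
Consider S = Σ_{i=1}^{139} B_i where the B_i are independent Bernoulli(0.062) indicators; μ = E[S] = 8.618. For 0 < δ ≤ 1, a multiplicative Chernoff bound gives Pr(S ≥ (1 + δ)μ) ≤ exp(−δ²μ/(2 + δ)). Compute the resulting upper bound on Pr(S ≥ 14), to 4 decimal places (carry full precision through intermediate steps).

Write 14 = (1 + δ)μ, so δ = 14/8.618 − 1 = 0.6245068…
Then the exponent is δ²μ/(2 + δ) = (14 − μ)² / (μ·(2 + δ)) = 1.280658.
Bound = exp(−1.280658) = 0.27785.

0.2779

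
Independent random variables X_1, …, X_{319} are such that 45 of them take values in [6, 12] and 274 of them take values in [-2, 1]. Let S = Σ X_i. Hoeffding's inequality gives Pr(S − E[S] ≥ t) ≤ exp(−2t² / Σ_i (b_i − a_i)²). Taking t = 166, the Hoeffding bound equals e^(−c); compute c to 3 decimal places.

Σ(b_i − a_i)² = 45·6² + 274·3² = 4086.
c = 2t² / 4086 = 2·166² / 4086 = 13.4880.

13.488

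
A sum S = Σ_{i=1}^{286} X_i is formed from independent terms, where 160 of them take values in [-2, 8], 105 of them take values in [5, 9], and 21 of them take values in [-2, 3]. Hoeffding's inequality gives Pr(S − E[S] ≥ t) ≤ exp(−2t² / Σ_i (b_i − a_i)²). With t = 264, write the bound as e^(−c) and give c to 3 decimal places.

Σ(b_i − a_i)² = 160·10² + 105·4² + 21·5² = 18205.
c = 2t² / 18205 = 2·264² / 18205 = 7.6568.

7.657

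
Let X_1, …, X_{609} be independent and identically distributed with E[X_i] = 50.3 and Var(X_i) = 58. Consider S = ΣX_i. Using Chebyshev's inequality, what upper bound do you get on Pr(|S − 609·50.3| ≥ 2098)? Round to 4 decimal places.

0.0080

Var(S) = n·Var(X_i) = 609·58 = 35322.
Chebyshev: Pr(|S − 609·50.3| ≥ 2098) ≤ Var(S)/2098² = 35322/4401604 = 0.0080.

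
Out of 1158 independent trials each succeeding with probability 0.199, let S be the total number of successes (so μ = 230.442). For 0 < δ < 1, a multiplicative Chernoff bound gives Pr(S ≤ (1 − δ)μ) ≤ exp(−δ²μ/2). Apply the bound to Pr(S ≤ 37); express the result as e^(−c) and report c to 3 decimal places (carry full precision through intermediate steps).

81.191

Write 37 = (1 − δ)μ, so δ = 1 − 37/230.442 = 0.839439…
Then the exponent is δ²μ/2 = (μ − 37)²/(2μ) = 81.191379.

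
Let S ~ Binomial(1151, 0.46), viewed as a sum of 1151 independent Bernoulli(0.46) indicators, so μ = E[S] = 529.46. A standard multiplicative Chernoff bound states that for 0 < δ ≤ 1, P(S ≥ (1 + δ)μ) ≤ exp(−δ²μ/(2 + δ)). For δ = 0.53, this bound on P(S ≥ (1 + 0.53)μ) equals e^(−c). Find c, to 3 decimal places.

58.785

c = δ²μ/(2 + δ) = 0.53²·529.46/(2 + 0.53) = 58.7847.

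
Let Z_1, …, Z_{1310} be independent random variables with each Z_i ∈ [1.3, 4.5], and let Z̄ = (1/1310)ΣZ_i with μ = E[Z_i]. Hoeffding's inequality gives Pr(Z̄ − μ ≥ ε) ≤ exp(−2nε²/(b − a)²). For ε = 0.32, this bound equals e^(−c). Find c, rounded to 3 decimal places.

c = 2nε²/(b − a)² = 2·1310·0.32² / 3.2² = 26.2000.

26.200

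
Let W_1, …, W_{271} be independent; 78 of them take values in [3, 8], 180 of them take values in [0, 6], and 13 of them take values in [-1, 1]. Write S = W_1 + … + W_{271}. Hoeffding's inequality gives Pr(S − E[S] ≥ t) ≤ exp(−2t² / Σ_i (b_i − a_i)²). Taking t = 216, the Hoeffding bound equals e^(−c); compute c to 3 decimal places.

11.001

Σ(b_i − a_i)² = 78·5² + 180·6² + 13·2² = 8482.
c = 2t² / 8482 = 2·216² / 8482 = 11.0012.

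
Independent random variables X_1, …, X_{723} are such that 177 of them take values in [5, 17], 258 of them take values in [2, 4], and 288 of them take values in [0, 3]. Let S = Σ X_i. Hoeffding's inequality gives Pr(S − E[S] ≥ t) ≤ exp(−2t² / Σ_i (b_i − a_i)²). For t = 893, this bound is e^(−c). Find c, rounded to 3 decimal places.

54.785

Σ(b_i − a_i)² = 177·12² + 258·2² + 288·3² = 29112.
c = 2t² / 29112 = 2·893² / 29112 = 54.7849.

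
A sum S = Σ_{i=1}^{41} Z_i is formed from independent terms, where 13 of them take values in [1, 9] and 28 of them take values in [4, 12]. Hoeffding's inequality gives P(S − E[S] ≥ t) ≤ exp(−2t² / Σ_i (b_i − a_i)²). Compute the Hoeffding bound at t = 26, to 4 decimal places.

Σ(b_i − a_i)² = 13·8² + 28·8² = 2624.
Exponent = 2·26² / 2624 = 0.51524.
Bound = exp(−0.51524) = 0.59735.

0.5974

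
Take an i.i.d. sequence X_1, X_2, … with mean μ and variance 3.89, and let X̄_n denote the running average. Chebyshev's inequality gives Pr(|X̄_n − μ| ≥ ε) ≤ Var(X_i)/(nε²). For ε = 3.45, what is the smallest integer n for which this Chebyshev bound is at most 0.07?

5

Require 3.89/(n·3.45²) ≤ 0.07, i.e. n ≥ 3.89/(0.07·3.45²) = 4.669.
The smallest integer n is 5.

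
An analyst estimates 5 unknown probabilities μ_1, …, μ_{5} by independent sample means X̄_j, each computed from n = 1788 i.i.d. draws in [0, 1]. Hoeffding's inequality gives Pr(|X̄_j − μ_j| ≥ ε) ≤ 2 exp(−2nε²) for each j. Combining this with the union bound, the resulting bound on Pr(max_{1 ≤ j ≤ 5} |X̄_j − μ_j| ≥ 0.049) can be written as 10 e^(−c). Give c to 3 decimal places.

8.586

Union bound over the 5 events: Pr(max_{1 ≤ j ≤ 5} |X̄_j − μ_j| ≥ 0.049) ≤ 5·2·exp(−2nε²) = 10 exp(−2·1788·0.049²).
So c = 2·1788·0.049² = 8.5860.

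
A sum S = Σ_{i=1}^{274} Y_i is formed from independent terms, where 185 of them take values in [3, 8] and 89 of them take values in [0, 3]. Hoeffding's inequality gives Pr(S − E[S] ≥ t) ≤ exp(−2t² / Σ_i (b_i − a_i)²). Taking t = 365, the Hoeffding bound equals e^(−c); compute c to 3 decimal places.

49.106

Σ(b_i − a_i)² = 185·5² + 89·3² = 5426.
c = 2t² / 5426 = 2·365² / 5426 = 49.1062.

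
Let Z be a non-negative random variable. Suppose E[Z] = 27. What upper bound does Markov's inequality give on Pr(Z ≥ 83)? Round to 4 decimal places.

Markov's inequality: for a non-negative random variable, Pr(Z ≥ a) ≤ E[Z]/a.
Here E[Z] = 27 and a = 83, so the bound is 27/83 = 0.3253.

0.3253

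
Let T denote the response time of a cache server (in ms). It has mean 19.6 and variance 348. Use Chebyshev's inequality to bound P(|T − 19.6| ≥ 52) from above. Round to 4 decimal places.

Chebyshev: P(|T − μ| ≥ t) ≤ Var(T)/t².
Bound = 348 / 2704 = 0.1287.

0.1287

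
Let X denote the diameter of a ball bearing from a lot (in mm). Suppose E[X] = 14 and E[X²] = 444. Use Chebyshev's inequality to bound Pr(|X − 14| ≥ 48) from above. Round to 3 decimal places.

Var(X) = E[X²] − (E[X])² = 444 − 196 = 248.
Chebyshev's inequality: Pr(|X − μ| ≥ t) ≤ Var(X)/t² = 248/2304 = 0.1076.

0.108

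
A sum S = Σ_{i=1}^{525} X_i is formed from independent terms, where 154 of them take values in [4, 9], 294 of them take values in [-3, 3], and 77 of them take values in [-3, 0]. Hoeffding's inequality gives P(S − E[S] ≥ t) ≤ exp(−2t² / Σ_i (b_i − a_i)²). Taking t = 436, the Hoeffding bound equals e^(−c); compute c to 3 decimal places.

Σ(b_i − a_i)² = 154·5² + 294·6² + 77·3² = 15127.
c = 2t² / 15127 = 2·436² / 15127 = 25.1333.

25.133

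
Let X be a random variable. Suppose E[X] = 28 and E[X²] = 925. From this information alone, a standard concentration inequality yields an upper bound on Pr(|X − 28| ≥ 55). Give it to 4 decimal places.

The first two moments determine the variance, so Chebyshev's inequality is the sharpest standard bound available.
Var(X) = E[X²] − (E[X])² = 925 − 784 = 141.
Chebyshev's inequality: Pr(|X − μ| ≥ t) ≤ Var(X)/t² = 141/3025 = 0.0466.

0.0466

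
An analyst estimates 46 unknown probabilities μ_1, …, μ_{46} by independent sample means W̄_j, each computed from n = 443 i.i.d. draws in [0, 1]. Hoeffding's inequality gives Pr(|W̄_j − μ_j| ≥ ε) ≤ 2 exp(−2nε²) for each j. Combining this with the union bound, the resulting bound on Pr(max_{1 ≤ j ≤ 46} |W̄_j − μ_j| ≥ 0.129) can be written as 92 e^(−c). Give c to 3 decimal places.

Union bound over the 46 events: Pr(max_{1 ≤ j ≤ 46} |W̄_j − μ_j| ≥ 0.129) ≤ 46·2·exp(−2nε²) = 92 exp(−2·443·0.129²).
So c = 2·443·0.129² = 14.7439.

14.744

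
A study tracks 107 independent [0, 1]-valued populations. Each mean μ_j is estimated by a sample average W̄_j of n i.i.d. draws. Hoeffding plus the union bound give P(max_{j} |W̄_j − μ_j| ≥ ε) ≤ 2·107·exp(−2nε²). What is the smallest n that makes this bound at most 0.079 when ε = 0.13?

234

Need 2·107·exp(−2nε²) ≤ 0.079, i.e. exp(−2nε²) ≤ 0.079/214.
So 2nε² ≥ ln(214/0.079) = 7.904283.
Hence n ≥ 7.904283/(2·0.13²) = 233.855.
The smallest integer n is 234.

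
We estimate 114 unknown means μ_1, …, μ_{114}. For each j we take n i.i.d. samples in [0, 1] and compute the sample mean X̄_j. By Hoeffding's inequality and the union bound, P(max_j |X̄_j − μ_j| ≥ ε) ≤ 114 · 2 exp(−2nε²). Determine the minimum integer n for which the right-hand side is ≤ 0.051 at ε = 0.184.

125

Need 2·114·exp(−2nε²) ≤ 0.051, i.e. exp(−2nε²) ≤ 0.051/228.
So 2nε² ≥ ln(228/0.051) = 8.405275.
Hence n ≥ 8.405275/(2·0.184²) = 124.133.
The smallest integer n is 125.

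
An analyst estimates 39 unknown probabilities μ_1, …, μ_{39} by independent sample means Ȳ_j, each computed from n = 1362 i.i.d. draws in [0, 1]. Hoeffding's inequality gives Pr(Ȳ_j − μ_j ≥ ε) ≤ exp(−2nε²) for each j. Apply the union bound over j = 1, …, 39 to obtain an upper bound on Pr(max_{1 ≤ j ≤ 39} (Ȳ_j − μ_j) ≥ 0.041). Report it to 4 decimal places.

0.4003

Per-experiment Hoeffding bound: exp(−2·1362·0.041²) = exp(−4.57904) = 0.010265.
Union bound over 39 events: 39·0.010265 = 0.40032.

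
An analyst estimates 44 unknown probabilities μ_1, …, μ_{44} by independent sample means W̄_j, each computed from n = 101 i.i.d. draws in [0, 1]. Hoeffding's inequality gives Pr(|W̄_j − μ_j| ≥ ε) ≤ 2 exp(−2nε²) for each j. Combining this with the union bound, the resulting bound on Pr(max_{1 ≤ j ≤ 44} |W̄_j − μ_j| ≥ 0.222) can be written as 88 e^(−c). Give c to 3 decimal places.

Union bound over the 44 events: Pr(max_{1 ≤ j ≤ 44} |W̄_j − μ_j| ≥ 0.222) ≤ 44·2·exp(−2nε²) = 88 exp(−2·101·0.222²).
So c = 2·101·0.222² = 9.9554.

9.955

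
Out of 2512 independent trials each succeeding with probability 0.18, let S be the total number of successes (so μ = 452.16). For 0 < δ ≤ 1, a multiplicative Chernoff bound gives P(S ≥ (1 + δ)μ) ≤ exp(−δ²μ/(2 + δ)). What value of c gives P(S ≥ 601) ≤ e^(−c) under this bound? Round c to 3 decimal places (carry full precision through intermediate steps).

21.035

Write 601 = (1 + δ)μ, so δ = 601/452.16 − 1 = 0.3291755…
Then the exponent is δ²μ/(2 + δ) = (601 − μ)² / (μ·(2 + δ)) = 21.035119.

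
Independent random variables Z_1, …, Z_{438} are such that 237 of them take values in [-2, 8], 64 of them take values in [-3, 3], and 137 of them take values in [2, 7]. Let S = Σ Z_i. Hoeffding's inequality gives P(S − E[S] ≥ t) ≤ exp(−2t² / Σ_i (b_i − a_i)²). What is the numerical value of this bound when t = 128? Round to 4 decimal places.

Σ(b_i − a_i)² = 237·10² + 64·6² + 137·5² = 29429.
Exponent = 2·128² / 29429 = 1.11346.
Bound = exp(−1.11346) = 0.32842.

0.3284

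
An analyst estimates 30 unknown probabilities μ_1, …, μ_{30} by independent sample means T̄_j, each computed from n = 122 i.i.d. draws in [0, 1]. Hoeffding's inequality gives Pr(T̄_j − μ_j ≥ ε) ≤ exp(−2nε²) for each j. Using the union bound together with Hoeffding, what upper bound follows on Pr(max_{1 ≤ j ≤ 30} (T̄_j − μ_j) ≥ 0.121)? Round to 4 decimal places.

Per-experiment Hoeffding bound: exp(−2·122·0.121²) = exp(−3.57240) = 0.028088.
Union bound over 30 events: 30·0.028088 = 0.84265.

0.8426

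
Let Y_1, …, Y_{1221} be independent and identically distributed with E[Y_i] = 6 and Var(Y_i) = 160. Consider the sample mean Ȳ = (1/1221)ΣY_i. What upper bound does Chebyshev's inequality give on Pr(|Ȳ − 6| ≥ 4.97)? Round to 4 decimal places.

0.0053

Var(Ȳ) = Var(Y_i)/n = 160/1221 = 0.13104.
Chebyshev: Pr(|Ȳ − 6| ≥ 4.97) ≤ Var(Ȳ)/(4.97)² = 160/(1221·4.97²) = 0.0053.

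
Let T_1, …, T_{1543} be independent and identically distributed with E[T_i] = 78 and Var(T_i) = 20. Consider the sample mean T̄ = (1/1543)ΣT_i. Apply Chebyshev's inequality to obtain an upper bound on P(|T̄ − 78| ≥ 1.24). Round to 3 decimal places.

Var(T̄) = Var(T_i)/n = 20/1543 = 0.012962.
Chebyshev: P(|T̄ − 78| ≥ 1.24) ≤ Var(T̄)/(1.24)² = 20/(1543·1.24²) = 0.0084.

0.008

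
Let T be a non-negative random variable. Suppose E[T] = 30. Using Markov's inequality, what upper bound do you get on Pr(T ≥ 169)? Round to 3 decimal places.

0.178

Markov's inequality: for a non-negative random variable, Pr(T ≥ a) ≤ E[T]/a.
Here E[T] = 30 and a = 169, so the bound is 30/169 = 0.1775.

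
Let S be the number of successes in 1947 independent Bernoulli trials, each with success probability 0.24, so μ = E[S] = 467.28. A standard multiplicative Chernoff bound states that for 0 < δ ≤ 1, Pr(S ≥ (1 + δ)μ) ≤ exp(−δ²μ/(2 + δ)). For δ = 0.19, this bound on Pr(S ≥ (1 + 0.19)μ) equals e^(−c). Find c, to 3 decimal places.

c = δ²μ/(2 + δ) = 0.19²·467.28/(2 + 0.19) = 7.7027.

7.703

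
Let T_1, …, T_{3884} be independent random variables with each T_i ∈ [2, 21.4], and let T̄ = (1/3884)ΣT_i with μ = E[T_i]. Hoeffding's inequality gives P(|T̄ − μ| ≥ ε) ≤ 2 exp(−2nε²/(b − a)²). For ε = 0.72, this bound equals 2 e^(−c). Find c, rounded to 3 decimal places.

c = 2nε²/(b − a)² = 2·3884·0.72² / 19.4² = 10.6997.

10.700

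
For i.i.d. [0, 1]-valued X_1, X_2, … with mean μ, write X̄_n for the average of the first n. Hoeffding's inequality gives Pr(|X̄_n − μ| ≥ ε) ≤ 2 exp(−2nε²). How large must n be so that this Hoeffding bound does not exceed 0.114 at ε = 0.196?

Require 2·exp(−2nε²) ≤ 0.114, i.e. 2nε² ≥ ln(2/0.114) = 2.864704.
So n ≥ 2.864704 / (2·0.196²) = 37.285.
The smallest integer n is 38.

38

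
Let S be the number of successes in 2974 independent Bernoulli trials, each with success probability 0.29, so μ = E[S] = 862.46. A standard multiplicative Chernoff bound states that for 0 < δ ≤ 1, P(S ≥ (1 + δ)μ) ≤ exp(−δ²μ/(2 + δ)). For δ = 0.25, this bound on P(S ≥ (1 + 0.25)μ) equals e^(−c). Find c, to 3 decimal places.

c = δ²μ/(2 + δ) = 0.25²·862.46/(2 + 0.25) = 23.9572.

23.957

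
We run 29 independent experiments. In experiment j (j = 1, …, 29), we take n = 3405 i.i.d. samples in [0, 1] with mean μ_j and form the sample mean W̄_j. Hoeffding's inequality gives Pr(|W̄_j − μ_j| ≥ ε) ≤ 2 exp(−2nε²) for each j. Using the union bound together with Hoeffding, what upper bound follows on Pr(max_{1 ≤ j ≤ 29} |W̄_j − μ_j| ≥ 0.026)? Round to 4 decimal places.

0.5809

Per-experiment Hoeffding bound: 2·exp(−2·3405·0.026²) = 2·exp(−4.60356) = 0.020032.
Union bound over 29 events: 29·0.020032 = 0.58093.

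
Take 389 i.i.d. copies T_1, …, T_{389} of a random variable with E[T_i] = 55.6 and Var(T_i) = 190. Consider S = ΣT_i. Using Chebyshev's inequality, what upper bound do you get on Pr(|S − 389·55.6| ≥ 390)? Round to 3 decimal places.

Var(S) = n·Var(T_i) = 389·190 = 73910.
Chebyshev: Pr(|S − 389·55.6| ≥ 390) ≤ Var(S)/390² = 73910/152100 = 0.4859.

0.486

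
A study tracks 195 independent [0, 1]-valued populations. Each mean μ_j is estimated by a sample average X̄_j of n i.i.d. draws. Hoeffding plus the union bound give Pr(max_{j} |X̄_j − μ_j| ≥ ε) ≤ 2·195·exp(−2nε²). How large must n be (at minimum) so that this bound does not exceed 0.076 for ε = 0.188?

121

Need 2·195·exp(−2nε²) ≤ 0.076, i.e. exp(−2nε²) ≤ 0.076/390.
So 2nε² ≥ ln(390/0.076) = 8.543169.
Hence n ≥ 8.543169/(2·0.188²) = 120.857.
The smallest integer n is 121.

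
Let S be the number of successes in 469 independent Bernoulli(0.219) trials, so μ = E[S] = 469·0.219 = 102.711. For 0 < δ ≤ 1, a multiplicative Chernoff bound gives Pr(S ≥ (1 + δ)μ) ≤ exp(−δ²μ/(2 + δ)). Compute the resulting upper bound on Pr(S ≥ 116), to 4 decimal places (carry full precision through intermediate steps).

0.4460

Write 116 = (1 + δ)μ, so δ = 116/102.711 − 1 = 0.1293824…
Then the exponent is δ²μ/(2 + δ) = (116 − μ)² / (μ·(2 + δ)) = 0.807447.
Bound = exp(−0.807447) = 0.44600.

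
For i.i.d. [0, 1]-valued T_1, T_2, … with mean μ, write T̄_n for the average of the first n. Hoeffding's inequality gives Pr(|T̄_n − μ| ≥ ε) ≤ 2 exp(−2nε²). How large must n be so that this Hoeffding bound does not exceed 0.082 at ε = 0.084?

Require 2·exp(−2nε²) ≤ 0.082, i.e. 2nε² ≥ ln(2/0.082) = 3.194183.
So n ≥ 3.194183 / (2·0.084²) = 226.345.
The smallest integer n is 227.

227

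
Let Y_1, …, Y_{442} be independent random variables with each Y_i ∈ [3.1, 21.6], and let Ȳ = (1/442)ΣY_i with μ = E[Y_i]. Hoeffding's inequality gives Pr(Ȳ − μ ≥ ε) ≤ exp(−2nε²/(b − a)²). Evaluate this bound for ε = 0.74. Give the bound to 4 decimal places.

Exponent: 2nε²/(b − a)² = 2·442·0.74² / 18.5² = 1.41440.
Bound = exp(−1.41440) = 0.24307.

0.2431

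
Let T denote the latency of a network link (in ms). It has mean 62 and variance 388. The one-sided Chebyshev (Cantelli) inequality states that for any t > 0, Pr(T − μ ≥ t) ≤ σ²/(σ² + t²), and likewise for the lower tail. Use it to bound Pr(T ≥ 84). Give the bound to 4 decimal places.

Here σ² = 388 and t = 22, so σ² + t² = 872.
Cantelli's bound: 388/872 = 0.4450.

0.4450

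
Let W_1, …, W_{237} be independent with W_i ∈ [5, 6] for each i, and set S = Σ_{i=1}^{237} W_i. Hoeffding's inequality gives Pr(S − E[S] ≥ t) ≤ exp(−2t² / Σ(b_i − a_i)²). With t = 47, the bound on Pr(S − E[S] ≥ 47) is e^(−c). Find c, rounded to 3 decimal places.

Σ(b_i − a_i)² = 237·(1)² = 237.
c = 2t²/237 = 2·47²/237 = 18.6414.

18.641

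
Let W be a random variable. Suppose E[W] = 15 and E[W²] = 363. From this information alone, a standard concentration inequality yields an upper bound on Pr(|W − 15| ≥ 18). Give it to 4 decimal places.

0.4259

The first two moments determine the variance, so Chebyshev's inequality is the sharpest standard bound available.
Var(W) = E[W²] − (E[W])² = 363 − 225 = 138.
Chebyshev's inequality: Pr(|W − μ| ≥ t) ≤ Var(W)/t² = 138/324 = 0.4259.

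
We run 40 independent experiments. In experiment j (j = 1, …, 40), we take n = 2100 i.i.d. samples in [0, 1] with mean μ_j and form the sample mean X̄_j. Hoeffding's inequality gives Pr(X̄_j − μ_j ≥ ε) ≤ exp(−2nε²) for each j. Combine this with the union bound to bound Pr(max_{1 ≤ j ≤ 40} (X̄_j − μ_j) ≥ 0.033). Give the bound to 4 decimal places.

Per-experiment Hoeffding bound: exp(−2·2100·0.033²) = exp(−4.57380) = 0.010319.
Union bound over 40 events: 40·0.010319 = 0.41275.

0.4127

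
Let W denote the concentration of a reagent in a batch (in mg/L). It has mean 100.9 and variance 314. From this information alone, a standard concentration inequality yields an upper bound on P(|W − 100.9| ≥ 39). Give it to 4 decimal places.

0.2064

Mean and variance are known, so Chebyshev's inequality applies.
Chebyshev: P(|W − μ| ≥ t) ≤ Var(W)/t².
Bound = 314 / 1521 = 0.2064.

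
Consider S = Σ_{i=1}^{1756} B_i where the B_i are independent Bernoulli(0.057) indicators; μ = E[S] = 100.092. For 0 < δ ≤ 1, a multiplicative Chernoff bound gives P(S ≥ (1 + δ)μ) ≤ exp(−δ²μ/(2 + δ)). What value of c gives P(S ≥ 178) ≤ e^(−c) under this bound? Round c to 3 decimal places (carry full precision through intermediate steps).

21.826

Write 178 = (1 + δ)μ, so δ = 178/100.092 − 1 = 0.7783639…
Then the exponent is δ²μ/(2 + δ) = (178 − μ)² / (μ·(2 + δ)) = 21.826074.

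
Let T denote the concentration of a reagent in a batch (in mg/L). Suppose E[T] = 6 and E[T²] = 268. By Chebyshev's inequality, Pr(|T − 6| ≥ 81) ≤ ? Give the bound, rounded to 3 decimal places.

Var(T) = E[T²] − (E[T])² = 268 − 36 = 232.
Chebyshev's inequality: Pr(|T − μ| ≥ t) ≤ Var(T)/t² = 232/6561 = 0.0354.

0.035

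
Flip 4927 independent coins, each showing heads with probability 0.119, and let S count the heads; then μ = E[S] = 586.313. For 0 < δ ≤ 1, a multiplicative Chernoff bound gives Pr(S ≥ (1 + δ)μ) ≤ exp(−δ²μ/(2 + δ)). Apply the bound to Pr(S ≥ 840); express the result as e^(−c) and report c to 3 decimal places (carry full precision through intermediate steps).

Write 840 = (1 + δ)μ, so δ = 840/586.313 − 1 = 0.4326819…
Then the exponent is δ²μ/(2 + δ) = (840 − μ)² / (μ·(2 + δ)) = 45.121298.

45.121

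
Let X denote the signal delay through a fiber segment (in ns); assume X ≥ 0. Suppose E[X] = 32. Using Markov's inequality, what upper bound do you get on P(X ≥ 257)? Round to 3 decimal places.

Markov's inequality: for a non-negative random variable, P(X ≥ a) ≤ E[X]/a.
Here E[X] = 32 and a = 257, so the bound is 32/257 = 0.1245.

0.125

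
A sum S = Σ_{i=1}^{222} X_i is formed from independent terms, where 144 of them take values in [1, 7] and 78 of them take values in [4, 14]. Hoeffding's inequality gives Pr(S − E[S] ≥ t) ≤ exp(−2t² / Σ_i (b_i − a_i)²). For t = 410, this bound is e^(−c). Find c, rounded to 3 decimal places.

Σ(b_i − a_i)² = 144·6² + 78·10² = 12984.
c = 2t² / 12984 = 2·410² / 12984 = 25.8934.

25.893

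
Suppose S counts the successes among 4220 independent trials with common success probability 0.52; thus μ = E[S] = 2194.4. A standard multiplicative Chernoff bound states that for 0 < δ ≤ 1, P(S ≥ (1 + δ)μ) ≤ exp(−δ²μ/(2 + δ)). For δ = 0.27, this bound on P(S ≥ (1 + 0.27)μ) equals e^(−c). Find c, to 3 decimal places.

70.472

c = δ²μ/(2 + δ) = 0.27²·2194.4/(2 + 0.27) = 70.4721.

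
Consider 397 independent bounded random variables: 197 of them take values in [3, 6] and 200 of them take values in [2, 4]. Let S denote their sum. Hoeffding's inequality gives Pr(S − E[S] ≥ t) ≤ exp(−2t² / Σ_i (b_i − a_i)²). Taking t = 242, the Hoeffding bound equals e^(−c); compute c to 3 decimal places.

Σ(b_i − a_i)² = 197·3² + 200·2² = 2573.
c = 2t² / 2573 = 2·242² / 2573 = 45.5220.

45.522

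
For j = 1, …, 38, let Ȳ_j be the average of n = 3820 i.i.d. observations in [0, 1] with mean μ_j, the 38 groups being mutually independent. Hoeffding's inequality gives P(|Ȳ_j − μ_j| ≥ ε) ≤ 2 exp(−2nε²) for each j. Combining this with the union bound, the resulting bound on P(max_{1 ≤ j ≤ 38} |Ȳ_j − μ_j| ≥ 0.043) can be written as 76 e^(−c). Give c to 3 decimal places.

Union bound over the 38 events: P(max_{1 ≤ j ≤ 38} |Ȳ_j − μ_j| ≥ 0.043) ≤ 38·2·exp(−2nε²) = 76 exp(−2·3820·0.043²).
So c = 2·3820·0.043² = 14.1264.

14.126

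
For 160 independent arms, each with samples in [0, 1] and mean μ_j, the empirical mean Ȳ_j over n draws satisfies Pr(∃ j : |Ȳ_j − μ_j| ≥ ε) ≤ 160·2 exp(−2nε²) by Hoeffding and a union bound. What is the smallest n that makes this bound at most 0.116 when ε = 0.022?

8185

Need 2·160·exp(−2nε²) ≤ 0.116, i.e. exp(−2nε²) ≤ 0.116/320.
So 2nε² ≥ ln(320/0.116) = 7.922486.
Hence n ≥ 7.922486/(2·0.022²) = 8184.386.
The smallest integer n is 8185.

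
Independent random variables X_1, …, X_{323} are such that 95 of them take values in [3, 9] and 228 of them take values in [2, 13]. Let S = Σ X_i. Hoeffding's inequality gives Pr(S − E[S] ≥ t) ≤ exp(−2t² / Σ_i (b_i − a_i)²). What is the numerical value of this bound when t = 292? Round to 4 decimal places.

Σ(b_i − a_i)² = 95·6² + 228·11² = 31008.
Exponent = 2·292² / 31008 = 5.49948.
Bound = exp(−5.49948) = 0.00409.

0.0041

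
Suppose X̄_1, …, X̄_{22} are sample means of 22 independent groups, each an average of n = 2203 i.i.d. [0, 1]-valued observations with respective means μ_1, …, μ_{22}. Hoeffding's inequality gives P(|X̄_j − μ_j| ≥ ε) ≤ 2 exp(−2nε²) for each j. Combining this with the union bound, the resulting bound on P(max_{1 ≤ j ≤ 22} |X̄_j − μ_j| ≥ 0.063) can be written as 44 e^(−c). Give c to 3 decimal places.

Union bound over the 22 events: P(max_{1 ≤ j ≤ 22} |X̄_j − μ_j| ≥ 0.063) ≤ 22·2·exp(−2nε²) = 44 exp(−2·2203·0.063²).
So c = 2·2203·0.063² = 17.4874.

17.487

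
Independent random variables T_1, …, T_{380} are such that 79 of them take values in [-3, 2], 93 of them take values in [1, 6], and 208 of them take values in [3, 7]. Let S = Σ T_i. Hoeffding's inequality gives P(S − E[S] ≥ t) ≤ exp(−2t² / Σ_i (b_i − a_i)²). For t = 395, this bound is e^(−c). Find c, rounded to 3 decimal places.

40.908

Σ(b_i − a_i)² = 79·5² + 93·5² + 208·4² = 7628.
c = 2t² / 7628 = 2·395² / 7628 = 40.9085.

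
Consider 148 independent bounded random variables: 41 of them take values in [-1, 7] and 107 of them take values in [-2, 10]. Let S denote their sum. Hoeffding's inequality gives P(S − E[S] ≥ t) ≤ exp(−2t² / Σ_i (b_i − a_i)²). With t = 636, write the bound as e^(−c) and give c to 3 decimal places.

44.864

Σ(b_i − a_i)² = 41·8² + 107·12² = 18032.
c = 2t² / 18032 = 2·636² / 18032 = 44.8642.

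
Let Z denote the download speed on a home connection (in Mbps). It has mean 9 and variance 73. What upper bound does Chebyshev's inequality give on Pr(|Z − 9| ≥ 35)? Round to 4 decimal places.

Chebyshev: Pr(|Z − μ| ≥ t) ≤ Var(Z)/t².
Bound = 73 / 1225 = 0.0596.

0.0596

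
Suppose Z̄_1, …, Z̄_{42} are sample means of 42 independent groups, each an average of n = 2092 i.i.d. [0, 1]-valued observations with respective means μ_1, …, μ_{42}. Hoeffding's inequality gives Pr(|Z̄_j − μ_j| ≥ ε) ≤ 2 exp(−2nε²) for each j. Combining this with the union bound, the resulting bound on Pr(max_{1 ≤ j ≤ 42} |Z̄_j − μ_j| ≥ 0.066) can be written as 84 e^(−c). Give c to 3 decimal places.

Union bound over the 42 events: Pr(max_{1 ≤ j ≤ 42} |Z̄_j − μ_j| ≥ 0.066) ≤ 42·2·exp(−2nε²) = 84 exp(−2·2092·0.066²).
So c = 2·2092·0.066² = 18.2255.

18.226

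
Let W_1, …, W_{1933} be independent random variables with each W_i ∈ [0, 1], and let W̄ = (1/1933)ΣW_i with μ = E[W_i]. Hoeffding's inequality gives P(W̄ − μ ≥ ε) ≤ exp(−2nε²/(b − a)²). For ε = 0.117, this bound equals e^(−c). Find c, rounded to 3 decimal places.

52.922

c = 2nε²/(b − a)² = 2·1933·0.117² / 1² = 52.9217.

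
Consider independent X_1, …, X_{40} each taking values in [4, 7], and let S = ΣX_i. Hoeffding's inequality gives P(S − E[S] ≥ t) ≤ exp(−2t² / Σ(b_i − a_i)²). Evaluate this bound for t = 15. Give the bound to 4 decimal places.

0.2865

Σ(b_i − a_i)² = 40·(3)² = 360.
Exponent = 2·15²/360 = 1.2500.
Bound = exp(−1.2500) = 0.28650.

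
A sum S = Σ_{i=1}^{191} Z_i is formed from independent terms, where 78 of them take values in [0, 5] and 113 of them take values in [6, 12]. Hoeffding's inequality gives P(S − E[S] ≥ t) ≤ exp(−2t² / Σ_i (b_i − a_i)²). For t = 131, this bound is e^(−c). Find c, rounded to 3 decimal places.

Σ(b_i − a_i)² = 78·5² + 113·6² = 6018.
c = 2t² / 6018 = 2·131² / 6018 = 5.7032.

5.703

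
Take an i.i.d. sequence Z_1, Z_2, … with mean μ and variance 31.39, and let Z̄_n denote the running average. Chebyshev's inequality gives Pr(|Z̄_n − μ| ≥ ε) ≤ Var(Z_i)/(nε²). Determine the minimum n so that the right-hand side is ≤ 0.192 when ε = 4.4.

Require 31.39/(n·4.4²) ≤ 0.192, i.e. n ≥ 31.39/(0.192·4.4²) = 8.445.
The smallest integer n is 9.

9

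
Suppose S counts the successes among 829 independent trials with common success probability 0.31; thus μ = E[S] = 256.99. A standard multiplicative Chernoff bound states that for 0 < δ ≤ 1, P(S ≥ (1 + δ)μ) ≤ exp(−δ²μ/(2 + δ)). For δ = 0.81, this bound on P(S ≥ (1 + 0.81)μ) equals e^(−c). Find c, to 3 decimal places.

c = δ²μ/(2 + δ) = 0.81²·256.99/(2 + 0.81) = 60.0040.

60.004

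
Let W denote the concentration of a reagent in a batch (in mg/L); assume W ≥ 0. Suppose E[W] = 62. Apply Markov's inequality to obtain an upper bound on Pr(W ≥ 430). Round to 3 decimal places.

Markov's inequality: for a non-negative random variable, Pr(W ≥ a) ≤ E[W]/a.
Here E[W] = 62 and a = 430, so the bound is 62/430 = 0.1442.

0.144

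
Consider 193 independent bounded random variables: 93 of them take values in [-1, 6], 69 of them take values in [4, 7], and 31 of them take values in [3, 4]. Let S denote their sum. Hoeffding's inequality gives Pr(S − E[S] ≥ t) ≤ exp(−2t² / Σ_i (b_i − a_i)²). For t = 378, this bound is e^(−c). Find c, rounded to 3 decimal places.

Σ(b_i − a_i)² = 93·7² + 69·3² + 31·1² = 5209.
c = 2t² / 5209 = 2·378² / 5209 = 54.8604.

54.860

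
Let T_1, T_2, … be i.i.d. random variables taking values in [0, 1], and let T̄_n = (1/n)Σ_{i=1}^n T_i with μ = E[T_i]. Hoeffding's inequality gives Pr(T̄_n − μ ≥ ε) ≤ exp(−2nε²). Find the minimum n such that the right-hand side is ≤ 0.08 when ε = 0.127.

Require exp(−2nε²) ≤ 0.08, i.e. 2nε² ≥ ln(1/0.08) = 2.525729.
So n ≥ 2.525729 / (2·0.127²) = 78.298.
The smallest integer n is 79.

79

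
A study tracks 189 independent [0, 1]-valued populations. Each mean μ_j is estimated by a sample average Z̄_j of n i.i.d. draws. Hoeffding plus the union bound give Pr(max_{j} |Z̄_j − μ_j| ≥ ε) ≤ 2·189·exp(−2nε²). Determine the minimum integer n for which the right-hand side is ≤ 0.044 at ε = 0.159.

Need 2·189·exp(−2nε²) ≤ 0.044, i.e. exp(−2nε²) ≤ 0.044/378.
So 2nε² ≥ ln(378/0.044) = 9.058460.
Hence n ≥ 9.058460/(2·0.159²) = 179.155.
The smallest integer n is 180.

180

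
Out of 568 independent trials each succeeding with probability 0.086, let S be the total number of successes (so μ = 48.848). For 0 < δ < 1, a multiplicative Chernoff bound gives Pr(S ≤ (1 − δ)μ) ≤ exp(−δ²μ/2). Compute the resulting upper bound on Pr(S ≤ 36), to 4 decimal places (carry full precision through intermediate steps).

Write 36 = (1 − δ)μ, so δ = 1 − 36/48.848 = 0.26302…
Then the exponent is δ²μ/2 = (μ − 36)²/(2μ) = 1.689640.
Bound = exp(−1.689640) = 0.18459.

0.1846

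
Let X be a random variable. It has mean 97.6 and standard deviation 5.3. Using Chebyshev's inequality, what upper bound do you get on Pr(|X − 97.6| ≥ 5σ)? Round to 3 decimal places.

Chebyshev: Pr(|X − μ| ≥ t) ≤ Var(X)/t².
Var(X) = σ² = 5.3² = 28.09.
t = 5·5.3 = 26.5.
Bound = 28.09 / 702.25 = 0.0400.

0.040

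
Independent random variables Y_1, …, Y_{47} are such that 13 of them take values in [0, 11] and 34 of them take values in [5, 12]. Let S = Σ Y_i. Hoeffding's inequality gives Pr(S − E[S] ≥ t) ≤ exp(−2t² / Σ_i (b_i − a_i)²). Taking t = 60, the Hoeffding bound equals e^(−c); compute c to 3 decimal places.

2.223

Σ(b_i − a_i)² = 13·11² + 34·7² = 3239.
c = 2t² / 3239 = 2·60² / 3239 = 2.2229.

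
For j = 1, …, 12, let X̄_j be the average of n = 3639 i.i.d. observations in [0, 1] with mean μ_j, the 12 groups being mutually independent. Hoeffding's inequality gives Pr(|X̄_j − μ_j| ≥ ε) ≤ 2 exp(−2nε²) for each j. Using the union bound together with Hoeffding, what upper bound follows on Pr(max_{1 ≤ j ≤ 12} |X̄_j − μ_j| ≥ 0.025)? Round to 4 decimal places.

0.2539

Per-experiment Hoeffding bound: 2·exp(−2·3639·0.025²) = 2·exp(−4.54875) = 0.021161.
Union bound over 12 events: 12·0.021161 = 0.25393.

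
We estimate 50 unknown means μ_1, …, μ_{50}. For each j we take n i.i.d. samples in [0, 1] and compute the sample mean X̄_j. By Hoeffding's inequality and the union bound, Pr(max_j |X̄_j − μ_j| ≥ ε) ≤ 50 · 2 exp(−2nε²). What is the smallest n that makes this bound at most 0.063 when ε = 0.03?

4095

Need 2·50·exp(−2nε²) ≤ 0.063, i.e. exp(−2nε²) ≤ 0.063/100.
So 2nε² ≥ ln(100/0.063) = 7.369791.
Hence n ≥ 7.369791/(2·0.03²) = 4094.328.
The smallest integer n is 4095.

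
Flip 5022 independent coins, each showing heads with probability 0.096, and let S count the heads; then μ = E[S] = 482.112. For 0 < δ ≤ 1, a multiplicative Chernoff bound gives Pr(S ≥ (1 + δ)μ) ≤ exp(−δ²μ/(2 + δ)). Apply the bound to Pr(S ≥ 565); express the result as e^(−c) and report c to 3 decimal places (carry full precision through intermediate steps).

6.561

Write 565 = (1 + δ)μ, so δ = 565/482.112 − 1 = 0.1719269…
Then the exponent is δ²μ/(2 + δ) = (565 − μ)² / (μ·(2 + δ)) = 6.561304.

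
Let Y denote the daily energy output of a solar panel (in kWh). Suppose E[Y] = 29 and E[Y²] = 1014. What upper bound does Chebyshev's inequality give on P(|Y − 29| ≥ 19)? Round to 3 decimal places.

0.479

Var(Y) = E[Y²] − (E[Y])² = 1014 − 841 = 173.
Chebyshev's inequality: P(|Y − μ| ≥ t) ≤ Var(Y)/t² = 173/361 = 0.4792.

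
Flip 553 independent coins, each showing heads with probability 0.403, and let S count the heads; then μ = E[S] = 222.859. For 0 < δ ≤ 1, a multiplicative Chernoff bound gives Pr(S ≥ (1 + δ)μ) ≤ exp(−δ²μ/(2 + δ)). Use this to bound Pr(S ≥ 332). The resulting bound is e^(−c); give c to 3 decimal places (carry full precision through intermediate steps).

Write 332 = (1 + δ)μ, so δ = 332/222.859 − 1 = 0.4897312…
Then the exponent is δ²μ/(2 + δ) = (332 − μ)² / (μ·(2 + δ)) = 21.468081.

21.468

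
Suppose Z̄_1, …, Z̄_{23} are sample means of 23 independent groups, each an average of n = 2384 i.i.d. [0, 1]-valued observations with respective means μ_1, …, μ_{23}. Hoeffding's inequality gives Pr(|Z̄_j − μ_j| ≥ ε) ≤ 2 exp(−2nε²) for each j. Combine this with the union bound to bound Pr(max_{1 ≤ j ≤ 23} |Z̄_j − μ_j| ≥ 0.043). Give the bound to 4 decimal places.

Per-experiment Hoeffding bound: 2·exp(−2·2384·0.043²) = 2·exp(−8.81603) = 0.00029667.
Union bound over 23 events: 23·0.00029667 = 0.00682.

0.0068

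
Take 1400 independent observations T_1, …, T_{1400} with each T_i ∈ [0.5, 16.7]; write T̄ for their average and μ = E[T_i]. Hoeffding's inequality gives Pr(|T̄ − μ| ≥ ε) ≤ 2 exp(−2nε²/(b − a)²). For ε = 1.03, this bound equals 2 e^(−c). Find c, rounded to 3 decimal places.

c = 2nε²/(b − a)² = 2·1400·1.03² / 16.2² = 11.3189.

11.319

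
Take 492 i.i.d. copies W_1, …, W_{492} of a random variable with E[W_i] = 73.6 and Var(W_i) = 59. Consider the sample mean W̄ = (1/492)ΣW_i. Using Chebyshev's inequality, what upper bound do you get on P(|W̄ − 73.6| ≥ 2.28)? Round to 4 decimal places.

Var(W̄) = Var(W_i)/n = 59/492 = 0.11992.
Chebyshev: P(|W̄ − 73.6| ≥ 2.28) ≤ Var(W̄)/(2.28)² = 59/(492·2.28²) = 0.0231.

0.0231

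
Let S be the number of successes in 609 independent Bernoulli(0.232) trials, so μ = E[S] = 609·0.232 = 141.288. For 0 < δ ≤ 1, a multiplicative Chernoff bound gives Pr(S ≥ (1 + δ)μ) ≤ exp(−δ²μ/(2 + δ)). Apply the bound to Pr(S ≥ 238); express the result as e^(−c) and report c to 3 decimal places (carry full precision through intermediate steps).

24.660

Write 238 = (1 + δ)μ, so δ = 238/141.288 − 1 = 0.6845026…
Then the exponent is δ²μ/(2 + δ) = (238 − μ)² / (μ·(2 + δ)) = 24.659918.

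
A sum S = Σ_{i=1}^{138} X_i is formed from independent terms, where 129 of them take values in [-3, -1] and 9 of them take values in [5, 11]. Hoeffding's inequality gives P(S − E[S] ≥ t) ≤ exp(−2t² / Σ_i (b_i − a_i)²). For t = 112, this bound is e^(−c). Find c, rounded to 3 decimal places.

29.867

Σ(b_i − a_i)² = 129·2² + 9·6² = 840.
c = 2t² / 840 = 2·112² / 840 = 29.8667.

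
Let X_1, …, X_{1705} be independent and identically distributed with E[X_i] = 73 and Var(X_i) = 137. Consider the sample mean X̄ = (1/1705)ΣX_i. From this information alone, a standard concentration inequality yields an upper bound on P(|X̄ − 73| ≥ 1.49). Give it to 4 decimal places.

0.0362

With mean and variance of each term known, Chebyshev's inequality bounds the deviation of the sum (or sample mean).
Var(X̄) = Var(X_i)/n = 137/1705 = 0.080352.
Chebyshev: P(|X̄ − 73| ≥ 1.49) ≤ Var(X̄)/(1.49)² = 137/(1705·1.49²) = 0.0362.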